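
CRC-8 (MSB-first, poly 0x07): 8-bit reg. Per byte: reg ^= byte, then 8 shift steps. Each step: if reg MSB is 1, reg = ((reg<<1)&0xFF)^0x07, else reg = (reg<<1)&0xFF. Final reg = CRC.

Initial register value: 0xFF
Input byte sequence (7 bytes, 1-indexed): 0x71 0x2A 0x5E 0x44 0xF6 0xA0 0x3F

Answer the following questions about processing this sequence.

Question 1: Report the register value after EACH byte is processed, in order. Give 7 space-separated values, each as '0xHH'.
0xA3 0xB6 0x96 0x30 0x5C 0xFA 0x55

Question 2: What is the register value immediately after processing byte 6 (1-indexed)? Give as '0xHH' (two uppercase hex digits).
After byte 1 (0x71): reg=0xA3
After byte 2 (0x2A): reg=0xB6
After byte 3 (0x5E): reg=0x96
After byte 4 (0x44): reg=0x30
After byte 5 (0xF6): reg=0x5C
After byte 6 (0xA0): reg=0xFA

Answer: 0xFA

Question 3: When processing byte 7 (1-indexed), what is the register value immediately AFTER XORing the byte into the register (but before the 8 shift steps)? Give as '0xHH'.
Register before byte 7: 0xFA
Byte 7: 0x3F
0xFA XOR 0x3F = 0xC5

Answer: 0xC5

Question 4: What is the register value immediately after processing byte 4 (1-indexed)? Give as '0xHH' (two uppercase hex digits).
Answer: 0x30

Derivation:
After byte 1 (0x71): reg=0xA3
After byte 2 (0x2A): reg=0xB6
After byte 3 (0x5E): reg=0x96
After byte 4 (0x44): reg=0x30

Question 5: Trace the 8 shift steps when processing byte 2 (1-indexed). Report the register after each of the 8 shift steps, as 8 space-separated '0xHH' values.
After byte 1 (0x71): reg=0xA3
Register before byte 2: 0xA3
After XOR with byte 0x2A: 0x89

Answer: 0x15 0x2A 0x54 0xA8 0x57 0xAE 0x5B 0xB6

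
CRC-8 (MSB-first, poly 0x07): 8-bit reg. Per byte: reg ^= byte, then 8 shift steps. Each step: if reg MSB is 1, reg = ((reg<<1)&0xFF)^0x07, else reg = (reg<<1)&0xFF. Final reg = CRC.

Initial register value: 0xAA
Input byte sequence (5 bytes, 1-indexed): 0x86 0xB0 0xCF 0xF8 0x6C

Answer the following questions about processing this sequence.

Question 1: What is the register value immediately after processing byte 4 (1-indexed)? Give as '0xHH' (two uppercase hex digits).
Answer: 0x04

Derivation:
After byte 1 (0x86): reg=0xC4
After byte 2 (0xB0): reg=0x4B
After byte 3 (0xCF): reg=0x95
After byte 4 (0xF8): reg=0x04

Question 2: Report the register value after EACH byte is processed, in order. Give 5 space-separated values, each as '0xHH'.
0xC4 0x4B 0x95 0x04 0x1F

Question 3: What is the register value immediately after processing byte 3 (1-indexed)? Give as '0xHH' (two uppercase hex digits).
Answer: 0x95

Derivation:
After byte 1 (0x86): reg=0xC4
After byte 2 (0xB0): reg=0x4B
After byte 3 (0xCF): reg=0x95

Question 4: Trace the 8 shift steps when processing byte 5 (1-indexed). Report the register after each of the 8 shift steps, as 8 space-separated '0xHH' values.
Answer: 0xD0 0xA7 0x49 0x92 0x23 0x46 0x8C 0x1F

Derivation:
After byte 1 (0x86): reg=0xC4
After byte 2 (0xB0): reg=0x4B
After byte 3 (0xCF): reg=0x95
After byte 4 (0xF8): reg=0x04
Register before byte 5: 0x04
After XOR with byte 0x6C: 0x68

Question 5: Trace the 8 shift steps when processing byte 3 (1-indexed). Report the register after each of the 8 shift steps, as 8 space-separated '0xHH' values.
After byte 1 (0x86): reg=0xC4
After byte 2 (0xB0): reg=0x4B
Register before byte 3: 0x4B
After XOR with byte 0xCF: 0x84

Answer: 0x0F 0x1E 0x3C 0x78 0xF0 0xE7 0xC9 0x95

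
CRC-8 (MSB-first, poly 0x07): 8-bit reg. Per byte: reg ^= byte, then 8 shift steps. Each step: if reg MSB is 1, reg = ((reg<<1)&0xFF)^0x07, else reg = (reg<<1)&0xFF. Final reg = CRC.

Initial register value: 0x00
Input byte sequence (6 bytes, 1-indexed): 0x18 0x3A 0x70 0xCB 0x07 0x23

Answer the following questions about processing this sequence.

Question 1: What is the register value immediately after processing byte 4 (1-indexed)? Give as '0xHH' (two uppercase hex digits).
Answer: 0x6C

Derivation:
After byte 1 (0x18): reg=0x48
After byte 2 (0x3A): reg=0x59
After byte 3 (0x70): reg=0xDF
After byte 4 (0xCB): reg=0x6C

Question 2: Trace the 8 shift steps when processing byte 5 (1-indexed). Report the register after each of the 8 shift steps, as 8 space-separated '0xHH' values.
After byte 1 (0x18): reg=0x48
After byte 2 (0x3A): reg=0x59
After byte 3 (0x70): reg=0xDF
After byte 4 (0xCB): reg=0x6C
Register before byte 5: 0x6C
After XOR with byte 0x07: 0x6B

Answer: 0xD6 0xAB 0x51 0xA2 0x43 0x86 0x0B 0x16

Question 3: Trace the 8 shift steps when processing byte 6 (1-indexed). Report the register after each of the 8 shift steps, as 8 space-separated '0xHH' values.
Answer: 0x6A 0xD4 0xAF 0x59 0xB2 0x63 0xC6 0x8B

Derivation:
After byte 1 (0x18): reg=0x48
After byte 2 (0x3A): reg=0x59
After byte 3 (0x70): reg=0xDF
After byte 4 (0xCB): reg=0x6C
After byte 5 (0x07): reg=0x16
Register before byte 6: 0x16
After XOR with byte 0x23: 0x35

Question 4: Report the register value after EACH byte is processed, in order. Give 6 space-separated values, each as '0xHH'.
0x48 0x59 0xDF 0x6C 0x16 0x8B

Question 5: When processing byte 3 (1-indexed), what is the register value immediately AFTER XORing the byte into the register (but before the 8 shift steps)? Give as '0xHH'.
Answer: 0x29

Derivation:
Register before byte 3: 0x59
Byte 3: 0x70
0x59 XOR 0x70 = 0x29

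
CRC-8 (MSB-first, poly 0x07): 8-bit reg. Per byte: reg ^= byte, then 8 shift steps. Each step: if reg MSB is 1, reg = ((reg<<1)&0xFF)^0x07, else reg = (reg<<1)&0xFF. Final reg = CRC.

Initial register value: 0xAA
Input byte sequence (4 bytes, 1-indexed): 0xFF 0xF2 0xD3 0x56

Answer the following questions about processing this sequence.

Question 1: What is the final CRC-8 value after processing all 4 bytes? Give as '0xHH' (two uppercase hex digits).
After byte 1 (0xFF): reg=0xAC
After byte 2 (0xF2): reg=0x9D
After byte 3 (0xD3): reg=0xED
After byte 4 (0x56): reg=0x28

Answer: 0x28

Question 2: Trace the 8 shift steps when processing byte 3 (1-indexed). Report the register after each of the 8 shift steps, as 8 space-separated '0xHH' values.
After byte 1 (0xFF): reg=0xAC
After byte 2 (0xF2): reg=0x9D
Register before byte 3: 0x9D
After XOR with byte 0xD3: 0x4E

Answer: 0x9C 0x3F 0x7E 0xFC 0xFF 0xF9 0xF5 0xED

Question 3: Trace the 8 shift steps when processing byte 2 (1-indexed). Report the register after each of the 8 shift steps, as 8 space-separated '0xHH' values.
Answer: 0xBC 0x7F 0xFE 0xFB 0xF1 0xE5 0xCD 0x9D

Derivation:
After byte 1 (0xFF): reg=0xAC
Register before byte 2: 0xAC
After XOR with byte 0xF2: 0x5E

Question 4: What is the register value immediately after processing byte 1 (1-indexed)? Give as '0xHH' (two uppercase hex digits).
Answer: 0xAC

Derivation:
After byte 1 (0xFF): reg=0xAC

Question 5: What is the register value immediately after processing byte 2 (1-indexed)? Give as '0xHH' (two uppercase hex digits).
Answer: 0x9D

Derivation:
After byte 1 (0xFF): reg=0xAC
After byte 2 (0xF2): reg=0x9D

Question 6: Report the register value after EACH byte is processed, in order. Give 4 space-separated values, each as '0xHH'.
0xAC 0x9D 0xED 0x28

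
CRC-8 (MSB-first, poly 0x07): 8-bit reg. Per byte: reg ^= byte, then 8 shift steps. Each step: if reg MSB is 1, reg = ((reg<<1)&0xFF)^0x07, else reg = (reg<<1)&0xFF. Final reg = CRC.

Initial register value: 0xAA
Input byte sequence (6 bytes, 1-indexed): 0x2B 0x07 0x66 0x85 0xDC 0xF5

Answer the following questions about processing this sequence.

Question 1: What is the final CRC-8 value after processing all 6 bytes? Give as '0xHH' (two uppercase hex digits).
Answer: 0x85

Derivation:
After byte 1 (0x2B): reg=0x8E
After byte 2 (0x07): reg=0xB6
After byte 3 (0x66): reg=0x3E
After byte 4 (0x85): reg=0x28
After byte 5 (0xDC): reg=0xC2
After byte 6 (0xF5): reg=0x85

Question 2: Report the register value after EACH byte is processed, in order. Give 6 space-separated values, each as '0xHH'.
0x8E 0xB6 0x3E 0x28 0xC2 0x85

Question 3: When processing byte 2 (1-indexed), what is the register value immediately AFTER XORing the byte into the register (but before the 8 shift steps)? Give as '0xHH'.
Register before byte 2: 0x8E
Byte 2: 0x07
0x8E XOR 0x07 = 0x89

Answer: 0x89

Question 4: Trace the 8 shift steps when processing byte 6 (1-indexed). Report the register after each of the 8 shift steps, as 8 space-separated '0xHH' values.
Answer: 0x6E 0xDC 0xBF 0x79 0xF2 0xE3 0xC1 0x85

Derivation:
After byte 1 (0x2B): reg=0x8E
After byte 2 (0x07): reg=0xB6
After byte 3 (0x66): reg=0x3E
After byte 4 (0x85): reg=0x28
After byte 5 (0xDC): reg=0xC2
Register before byte 6: 0xC2
After XOR with byte 0xF5: 0x37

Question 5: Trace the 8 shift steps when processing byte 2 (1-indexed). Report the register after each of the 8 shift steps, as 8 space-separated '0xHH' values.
Answer: 0x15 0x2A 0x54 0xA8 0x57 0xAE 0x5B 0xB6

Derivation:
After byte 1 (0x2B): reg=0x8E
Register before byte 2: 0x8E
After XOR with byte 0x07: 0x89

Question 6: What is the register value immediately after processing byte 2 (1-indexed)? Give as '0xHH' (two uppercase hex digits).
After byte 1 (0x2B): reg=0x8E
After byte 2 (0x07): reg=0xB6

Answer: 0xB6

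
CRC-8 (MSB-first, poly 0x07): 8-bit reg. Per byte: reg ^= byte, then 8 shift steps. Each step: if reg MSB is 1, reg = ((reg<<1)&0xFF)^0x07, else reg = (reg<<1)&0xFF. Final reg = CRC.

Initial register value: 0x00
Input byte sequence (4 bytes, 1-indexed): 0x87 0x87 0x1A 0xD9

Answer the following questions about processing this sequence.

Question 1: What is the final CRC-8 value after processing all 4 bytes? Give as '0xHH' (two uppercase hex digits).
Answer: 0x9A

Derivation:
After byte 1 (0x87): reg=0x9C
After byte 2 (0x87): reg=0x41
After byte 3 (0x1A): reg=0x86
After byte 4 (0xD9): reg=0x9A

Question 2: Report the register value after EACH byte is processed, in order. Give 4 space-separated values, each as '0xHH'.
0x9C 0x41 0x86 0x9A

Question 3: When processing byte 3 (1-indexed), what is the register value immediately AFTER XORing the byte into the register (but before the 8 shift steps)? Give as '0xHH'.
Answer: 0x5B

Derivation:
Register before byte 3: 0x41
Byte 3: 0x1A
0x41 XOR 0x1A = 0x5B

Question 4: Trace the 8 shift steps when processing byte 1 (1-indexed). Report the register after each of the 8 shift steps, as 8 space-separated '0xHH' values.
Register before byte 1: 0x00
After XOR with byte 0x87: 0x87

Answer: 0x09 0x12 0x24 0x48 0x90 0x27 0x4E 0x9C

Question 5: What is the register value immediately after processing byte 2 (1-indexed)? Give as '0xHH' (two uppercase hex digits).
Answer: 0x41

Derivation:
After byte 1 (0x87): reg=0x9C
After byte 2 (0x87): reg=0x41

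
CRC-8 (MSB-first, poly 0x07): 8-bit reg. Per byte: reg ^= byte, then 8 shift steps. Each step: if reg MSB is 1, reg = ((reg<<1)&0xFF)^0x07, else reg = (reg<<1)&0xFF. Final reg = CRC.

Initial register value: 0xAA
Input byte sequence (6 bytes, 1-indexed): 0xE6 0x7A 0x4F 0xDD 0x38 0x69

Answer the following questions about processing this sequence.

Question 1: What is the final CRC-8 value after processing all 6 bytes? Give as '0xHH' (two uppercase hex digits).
Answer: 0x60

Derivation:
After byte 1 (0xE6): reg=0xE3
After byte 2 (0x7A): reg=0xC6
After byte 3 (0x4F): reg=0xB6
After byte 4 (0xDD): reg=0x16
After byte 5 (0x38): reg=0xCA
After byte 6 (0x69): reg=0x60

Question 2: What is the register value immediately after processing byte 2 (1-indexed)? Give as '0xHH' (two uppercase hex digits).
Answer: 0xC6

Derivation:
After byte 1 (0xE6): reg=0xE3
After byte 2 (0x7A): reg=0xC6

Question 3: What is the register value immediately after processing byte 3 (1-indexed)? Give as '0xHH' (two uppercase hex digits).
After byte 1 (0xE6): reg=0xE3
After byte 2 (0x7A): reg=0xC6
After byte 3 (0x4F): reg=0xB6

Answer: 0xB6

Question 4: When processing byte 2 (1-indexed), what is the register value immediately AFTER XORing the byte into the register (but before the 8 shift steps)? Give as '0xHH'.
Register before byte 2: 0xE3
Byte 2: 0x7A
0xE3 XOR 0x7A = 0x99

Answer: 0x99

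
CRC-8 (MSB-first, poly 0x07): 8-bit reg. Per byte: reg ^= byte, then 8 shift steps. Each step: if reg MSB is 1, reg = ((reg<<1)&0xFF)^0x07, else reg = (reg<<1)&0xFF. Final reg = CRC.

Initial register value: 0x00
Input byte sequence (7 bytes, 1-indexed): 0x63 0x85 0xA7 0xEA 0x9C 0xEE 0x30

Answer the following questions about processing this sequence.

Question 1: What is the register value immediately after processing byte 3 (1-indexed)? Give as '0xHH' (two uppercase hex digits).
After byte 1 (0x63): reg=0x2E
After byte 2 (0x85): reg=0x58
After byte 3 (0xA7): reg=0xF3

Answer: 0xF3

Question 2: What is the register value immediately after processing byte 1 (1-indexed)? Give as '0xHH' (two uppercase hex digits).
After byte 1 (0x63): reg=0x2E

Answer: 0x2E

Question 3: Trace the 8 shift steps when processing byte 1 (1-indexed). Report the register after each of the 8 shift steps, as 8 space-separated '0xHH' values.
Register before byte 1: 0x00
After XOR with byte 0x63: 0x63

Answer: 0xC6 0x8B 0x11 0x22 0x44 0x88 0x17 0x2E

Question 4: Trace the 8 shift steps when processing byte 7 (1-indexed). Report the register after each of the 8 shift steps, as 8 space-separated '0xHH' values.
After byte 1 (0x63): reg=0x2E
After byte 2 (0x85): reg=0x58
After byte 3 (0xA7): reg=0xF3
After byte 4 (0xEA): reg=0x4F
After byte 5 (0x9C): reg=0x37
After byte 6 (0xEE): reg=0x01
Register before byte 7: 0x01
After XOR with byte 0x30: 0x31

Answer: 0x62 0xC4 0x8F 0x19 0x32 0x64 0xC8 0x97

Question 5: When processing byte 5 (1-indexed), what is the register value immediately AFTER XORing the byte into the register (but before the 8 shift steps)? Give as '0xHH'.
Answer: 0xD3

Derivation:
Register before byte 5: 0x4F
Byte 5: 0x9C
0x4F XOR 0x9C = 0xD3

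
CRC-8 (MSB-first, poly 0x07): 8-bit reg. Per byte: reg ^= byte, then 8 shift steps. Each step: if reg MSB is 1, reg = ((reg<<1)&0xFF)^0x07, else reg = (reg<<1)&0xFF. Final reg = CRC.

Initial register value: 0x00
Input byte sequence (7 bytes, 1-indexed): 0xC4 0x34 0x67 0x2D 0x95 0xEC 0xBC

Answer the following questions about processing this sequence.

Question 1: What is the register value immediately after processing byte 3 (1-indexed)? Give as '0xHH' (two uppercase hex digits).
Answer: 0xB9

Derivation:
After byte 1 (0xC4): reg=0x52
After byte 2 (0x34): reg=0x35
After byte 3 (0x67): reg=0xB9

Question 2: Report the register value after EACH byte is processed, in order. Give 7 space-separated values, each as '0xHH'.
0x52 0x35 0xB9 0xE5 0x57 0x28 0xE5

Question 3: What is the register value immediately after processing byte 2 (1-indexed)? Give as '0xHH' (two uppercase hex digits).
Answer: 0x35

Derivation:
After byte 1 (0xC4): reg=0x52
After byte 2 (0x34): reg=0x35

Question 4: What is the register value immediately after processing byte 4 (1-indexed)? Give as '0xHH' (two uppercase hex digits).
Answer: 0xE5

Derivation:
After byte 1 (0xC4): reg=0x52
After byte 2 (0x34): reg=0x35
After byte 3 (0x67): reg=0xB9
After byte 4 (0x2D): reg=0xE5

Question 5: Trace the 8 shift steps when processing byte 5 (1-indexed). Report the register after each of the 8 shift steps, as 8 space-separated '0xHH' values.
After byte 1 (0xC4): reg=0x52
After byte 2 (0x34): reg=0x35
After byte 3 (0x67): reg=0xB9
After byte 4 (0x2D): reg=0xE5
Register before byte 5: 0xE5
After XOR with byte 0x95: 0x70

Answer: 0xE0 0xC7 0x89 0x15 0x2A 0x54 0xA8 0x57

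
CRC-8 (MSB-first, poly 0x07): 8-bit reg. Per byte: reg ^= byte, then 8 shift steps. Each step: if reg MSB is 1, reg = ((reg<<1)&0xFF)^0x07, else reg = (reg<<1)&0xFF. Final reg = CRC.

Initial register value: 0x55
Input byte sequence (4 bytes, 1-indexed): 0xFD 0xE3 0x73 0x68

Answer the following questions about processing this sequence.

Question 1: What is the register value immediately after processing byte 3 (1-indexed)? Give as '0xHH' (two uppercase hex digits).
Answer: 0x3B

Derivation:
After byte 1 (0xFD): reg=0x51
After byte 2 (0xE3): reg=0x17
After byte 3 (0x73): reg=0x3B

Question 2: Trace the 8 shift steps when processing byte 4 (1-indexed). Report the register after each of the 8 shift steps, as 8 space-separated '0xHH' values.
After byte 1 (0xFD): reg=0x51
After byte 2 (0xE3): reg=0x17
After byte 3 (0x73): reg=0x3B
Register before byte 4: 0x3B
After XOR with byte 0x68: 0x53

Answer: 0xA6 0x4B 0x96 0x2B 0x56 0xAC 0x5F 0xBE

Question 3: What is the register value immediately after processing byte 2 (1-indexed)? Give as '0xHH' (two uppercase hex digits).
Answer: 0x17

Derivation:
After byte 1 (0xFD): reg=0x51
After byte 2 (0xE3): reg=0x17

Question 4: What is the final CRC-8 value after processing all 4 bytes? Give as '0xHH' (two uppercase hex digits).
Answer: 0xBE

Derivation:
After byte 1 (0xFD): reg=0x51
After byte 2 (0xE3): reg=0x17
After byte 3 (0x73): reg=0x3B
After byte 4 (0x68): reg=0xBE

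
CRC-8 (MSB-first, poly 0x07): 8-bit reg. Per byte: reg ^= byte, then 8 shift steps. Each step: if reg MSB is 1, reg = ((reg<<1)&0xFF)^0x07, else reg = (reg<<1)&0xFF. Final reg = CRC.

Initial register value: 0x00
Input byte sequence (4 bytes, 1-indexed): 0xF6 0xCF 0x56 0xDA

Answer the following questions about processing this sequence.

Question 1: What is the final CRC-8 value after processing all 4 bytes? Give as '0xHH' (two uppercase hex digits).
Answer: 0xC7

Derivation:
After byte 1 (0xF6): reg=0xCC
After byte 2 (0xCF): reg=0x09
After byte 3 (0x56): reg=0x9A
After byte 4 (0xDA): reg=0xC7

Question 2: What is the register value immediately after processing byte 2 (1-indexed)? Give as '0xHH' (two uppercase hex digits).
After byte 1 (0xF6): reg=0xCC
After byte 2 (0xCF): reg=0x09

Answer: 0x09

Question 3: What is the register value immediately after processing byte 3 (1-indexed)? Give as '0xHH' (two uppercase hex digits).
Answer: 0x9A

Derivation:
After byte 1 (0xF6): reg=0xCC
After byte 2 (0xCF): reg=0x09
After byte 3 (0x56): reg=0x9A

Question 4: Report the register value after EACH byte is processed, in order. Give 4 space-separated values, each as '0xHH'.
0xCC 0x09 0x9A 0xC7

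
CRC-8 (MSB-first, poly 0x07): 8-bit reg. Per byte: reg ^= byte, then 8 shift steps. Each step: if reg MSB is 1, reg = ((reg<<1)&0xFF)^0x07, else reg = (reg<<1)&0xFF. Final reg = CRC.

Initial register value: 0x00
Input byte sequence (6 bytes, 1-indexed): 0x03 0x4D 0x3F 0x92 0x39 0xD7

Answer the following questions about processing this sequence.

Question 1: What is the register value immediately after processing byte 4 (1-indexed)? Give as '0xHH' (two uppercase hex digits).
Answer: 0xE0

Derivation:
After byte 1 (0x03): reg=0x09
After byte 2 (0x4D): reg=0xDB
After byte 3 (0x3F): reg=0xB2
After byte 4 (0x92): reg=0xE0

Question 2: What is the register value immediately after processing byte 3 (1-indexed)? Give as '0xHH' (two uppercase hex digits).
After byte 1 (0x03): reg=0x09
After byte 2 (0x4D): reg=0xDB
After byte 3 (0x3F): reg=0xB2

Answer: 0xB2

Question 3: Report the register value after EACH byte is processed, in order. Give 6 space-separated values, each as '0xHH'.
0x09 0xDB 0xB2 0xE0 0x01 0x2C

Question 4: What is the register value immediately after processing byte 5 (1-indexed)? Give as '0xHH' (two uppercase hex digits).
After byte 1 (0x03): reg=0x09
After byte 2 (0x4D): reg=0xDB
After byte 3 (0x3F): reg=0xB2
After byte 4 (0x92): reg=0xE0
After byte 5 (0x39): reg=0x01

Answer: 0x01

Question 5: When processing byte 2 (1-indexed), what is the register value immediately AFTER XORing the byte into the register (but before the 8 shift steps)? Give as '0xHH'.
Answer: 0x44

Derivation:
Register before byte 2: 0x09
Byte 2: 0x4D
0x09 XOR 0x4D = 0x44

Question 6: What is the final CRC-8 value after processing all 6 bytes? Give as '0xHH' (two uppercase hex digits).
After byte 1 (0x03): reg=0x09
After byte 2 (0x4D): reg=0xDB
After byte 3 (0x3F): reg=0xB2
After byte 4 (0x92): reg=0xE0
After byte 5 (0x39): reg=0x01
After byte 6 (0xD7): reg=0x2C

Answer: 0x2C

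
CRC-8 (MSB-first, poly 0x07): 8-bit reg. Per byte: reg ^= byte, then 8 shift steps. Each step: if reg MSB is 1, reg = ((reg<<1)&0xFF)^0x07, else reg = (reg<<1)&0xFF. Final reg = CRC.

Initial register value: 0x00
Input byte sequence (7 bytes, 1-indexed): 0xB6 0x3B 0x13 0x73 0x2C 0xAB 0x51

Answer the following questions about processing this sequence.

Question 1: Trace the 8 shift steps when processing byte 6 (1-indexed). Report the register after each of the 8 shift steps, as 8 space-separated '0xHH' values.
After byte 1 (0xB6): reg=0x0B
After byte 2 (0x3B): reg=0x90
After byte 3 (0x13): reg=0x80
After byte 4 (0x73): reg=0xD7
After byte 5 (0x2C): reg=0xEF
Register before byte 6: 0xEF
After XOR with byte 0xAB: 0x44

Answer: 0x88 0x17 0x2E 0x5C 0xB8 0x77 0xEE 0xDB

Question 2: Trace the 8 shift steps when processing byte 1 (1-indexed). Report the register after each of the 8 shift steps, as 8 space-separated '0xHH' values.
Register before byte 1: 0x00
After XOR with byte 0xB6: 0xB6

Answer: 0x6B 0xD6 0xAB 0x51 0xA2 0x43 0x86 0x0B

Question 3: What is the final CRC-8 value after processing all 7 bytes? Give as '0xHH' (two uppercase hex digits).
After byte 1 (0xB6): reg=0x0B
After byte 2 (0x3B): reg=0x90
After byte 3 (0x13): reg=0x80
After byte 4 (0x73): reg=0xD7
After byte 5 (0x2C): reg=0xEF
After byte 6 (0xAB): reg=0xDB
After byte 7 (0x51): reg=0xBF

Answer: 0xBF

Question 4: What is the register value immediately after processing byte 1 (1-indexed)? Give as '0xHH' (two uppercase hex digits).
Answer: 0x0B

Derivation:
After byte 1 (0xB6): reg=0x0B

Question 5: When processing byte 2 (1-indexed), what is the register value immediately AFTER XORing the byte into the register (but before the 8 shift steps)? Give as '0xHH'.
Register before byte 2: 0x0B
Byte 2: 0x3B
0x0B XOR 0x3B = 0x30

Answer: 0x30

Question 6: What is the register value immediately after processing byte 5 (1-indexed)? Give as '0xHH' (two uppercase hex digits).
After byte 1 (0xB6): reg=0x0B
After byte 2 (0x3B): reg=0x90
After byte 3 (0x13): reg=0x80
After byte 4 (0x73): reg=0xD7
After byte 5 (0x2C): reg=0xEF

Answer: 0xEF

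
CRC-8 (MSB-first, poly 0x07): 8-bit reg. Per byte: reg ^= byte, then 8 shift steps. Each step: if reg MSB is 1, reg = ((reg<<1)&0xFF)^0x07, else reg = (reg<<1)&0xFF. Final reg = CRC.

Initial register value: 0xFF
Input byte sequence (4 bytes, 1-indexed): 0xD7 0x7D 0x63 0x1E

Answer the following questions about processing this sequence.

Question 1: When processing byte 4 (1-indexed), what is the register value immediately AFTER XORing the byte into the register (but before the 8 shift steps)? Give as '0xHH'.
Answer: 0x69

Derivation:
Register before byte 4: 0x77
Byte 4: 0x1E
0x77 XOR 0x1E = 0x69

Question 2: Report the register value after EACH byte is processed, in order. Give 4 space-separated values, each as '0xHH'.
0xD8 0x72 0x77 0x18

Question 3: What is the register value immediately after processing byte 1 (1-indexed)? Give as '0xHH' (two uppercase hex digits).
After byte 1 (0xD7): reg=0xD8

Answer: 0xD8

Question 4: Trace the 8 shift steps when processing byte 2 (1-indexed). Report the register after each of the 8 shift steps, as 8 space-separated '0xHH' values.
After byte 1 (0xD7): reg=0xD8
Register before byte 2: 0xD8
After XOR with byte 0x7D: 0xA5

Answer: 0x4D 0x9A 0x33 0x66 0xCC 0x9F 0x39 0x72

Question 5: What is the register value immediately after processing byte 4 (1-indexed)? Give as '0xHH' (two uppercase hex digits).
After byte 1 (0xD7): reg=0xD8
After byte 2 (0x7D): reg=0x72
After byte 3 (0x63): reg=0x77
After byte 4 (0x1E): reg=0x18

Answer: 0x18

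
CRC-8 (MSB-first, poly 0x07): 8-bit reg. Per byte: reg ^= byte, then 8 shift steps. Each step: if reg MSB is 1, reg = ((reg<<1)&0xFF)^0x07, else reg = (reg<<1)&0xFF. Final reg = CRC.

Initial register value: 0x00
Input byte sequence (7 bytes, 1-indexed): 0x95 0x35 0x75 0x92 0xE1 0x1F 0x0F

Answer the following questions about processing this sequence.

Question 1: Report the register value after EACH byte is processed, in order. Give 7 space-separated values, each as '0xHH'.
0xE2 0x2B 0x9D 0x2D 0x6A 0x4C 0xCE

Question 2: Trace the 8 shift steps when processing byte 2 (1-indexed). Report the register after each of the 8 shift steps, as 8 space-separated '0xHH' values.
Answer: 0xA9 0x55 0xAA 0x53 0xA6 0x4B 0x96 0x2B

Derivation:
After byte 1 (0x95): reg=0xE2
Register before byte 2: 0xE2
After XOR with byte 0x35: 0xD7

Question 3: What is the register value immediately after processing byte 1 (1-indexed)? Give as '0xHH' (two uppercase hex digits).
After byte 1 (0x95): reg=0xE2

Answer: 0xE2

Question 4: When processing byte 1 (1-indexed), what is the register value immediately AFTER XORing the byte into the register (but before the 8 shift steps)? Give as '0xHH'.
Register before byte 1: 0x00
Byte 1: 0x95
0x00 XOR 0x95 = 0x95

Answer: 0x95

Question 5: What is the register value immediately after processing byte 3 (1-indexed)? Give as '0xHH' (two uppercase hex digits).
After byte 1 (0x95): reg=0xE2
After byte 2 (0x35): reg=0x2B
After byte 3 (0x75): reg=0x9D

Answer: 0x9D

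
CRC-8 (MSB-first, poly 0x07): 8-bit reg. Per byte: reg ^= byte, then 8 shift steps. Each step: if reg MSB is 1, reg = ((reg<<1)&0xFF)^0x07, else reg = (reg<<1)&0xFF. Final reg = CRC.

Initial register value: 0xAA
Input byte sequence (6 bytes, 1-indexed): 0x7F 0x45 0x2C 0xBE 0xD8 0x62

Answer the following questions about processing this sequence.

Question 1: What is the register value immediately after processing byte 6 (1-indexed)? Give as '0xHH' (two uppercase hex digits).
Answer: 0x77

Derivation:
After byte 1 (0x7F): reg=0x25
After byte 2 (0x45): reg=0x27
After byte 3 (0x2C): reg=0x31
After byte 4 (0xBE): reg=0xA4
After byte 5 (0xD8): reg=0x73
After byte 6 (0x62): reg=0x77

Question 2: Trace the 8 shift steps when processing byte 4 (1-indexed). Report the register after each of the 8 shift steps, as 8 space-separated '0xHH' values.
Answer: 0x19 0x32 0x64 0xC8 0x97 0x29 0x52 0xA4

Derivation:
After byte 1 (0x7F): reg=0x25
After byte 2 (0x45): reg=0x27
After byte 3 (0x2C): reg=0x31
Register before byte 4: 0x31
After XOR with byte 0xBE: 0x8F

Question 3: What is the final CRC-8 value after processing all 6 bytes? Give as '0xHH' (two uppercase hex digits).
After byte 1 (0x7F): reg=0x25
After byte 2 (0x45): reg=0x27
After byte 3 (0x2C): reg=0x31
After byte 4 (0xBE): reg=0xA4
After byte 5 (0xD8): reg=0x73
After byte 6 (0x62): reg=0x77

Answer: 0x77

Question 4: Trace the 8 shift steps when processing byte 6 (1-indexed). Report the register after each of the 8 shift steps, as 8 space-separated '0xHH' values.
Answer: 0x22 0x44 0x88 0x17 0x2E 0x5C 0xB8 0x77

Derivation:
After byte 1 (0x7F): reg=0x25
After byte 2 (0x45): reg=0x27
After byte 3 (0x2C): reg=0x31
After byte 4 (0xBE): reg=0xA4
After byte 5 (0xD8): reg=0x73
Register before byte 6: 0x73
After XOR with byte 0x62: 0x11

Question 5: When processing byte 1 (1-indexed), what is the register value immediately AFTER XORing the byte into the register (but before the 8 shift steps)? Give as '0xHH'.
Answer: 0xD5

Derivation:
Register before byte 1: 0xAA
Byte 1: 0x7F
0xAA XOR 0x7F = 0xD5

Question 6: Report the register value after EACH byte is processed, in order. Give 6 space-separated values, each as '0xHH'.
0x25 0x27 0x31 0xA4 0x73 0x77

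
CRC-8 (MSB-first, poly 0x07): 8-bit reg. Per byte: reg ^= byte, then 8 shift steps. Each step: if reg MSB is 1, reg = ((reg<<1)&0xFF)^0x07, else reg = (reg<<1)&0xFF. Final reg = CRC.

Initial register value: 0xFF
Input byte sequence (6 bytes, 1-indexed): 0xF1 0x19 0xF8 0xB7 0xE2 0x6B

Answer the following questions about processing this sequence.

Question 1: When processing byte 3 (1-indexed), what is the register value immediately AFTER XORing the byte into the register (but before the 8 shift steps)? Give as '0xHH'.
Answer: 0x61

Derivation:
Register before byte 3: 0x99
Byte 3: 0xF8
0x99 XOR 0xF8 = 0x61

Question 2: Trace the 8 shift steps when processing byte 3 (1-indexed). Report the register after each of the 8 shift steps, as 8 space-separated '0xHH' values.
Answer: 0xC2 0x83 0x01 0x02 0x04 0x08 0x10 0x20

Derivation:
After byte 1 (0xF1): reg=0x2A
After byte 2 (0x19): reg=0x99
Register before byte 3: 0x99
After XOR with byte 0xF8: 0x61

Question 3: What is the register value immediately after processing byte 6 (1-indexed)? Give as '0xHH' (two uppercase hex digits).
Answer: 0xC0

Derivation:
After byte 1 (0xF1): reg=0x2A
After byte 2 (0x19): reg=0x99
After byte 3 (0xF8): reg=0x20
After byte 4 (0xB7): reg=0xEC
After byte 5 (0xE2): reg=0x2A
After byte 6 (0x6B): reg=0xC0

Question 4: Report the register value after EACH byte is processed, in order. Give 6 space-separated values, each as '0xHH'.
0x2A 0x99 0x20 0xEC 0x2A 0xC0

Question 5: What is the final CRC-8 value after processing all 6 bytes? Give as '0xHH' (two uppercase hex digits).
After byte 1 (0xF1): reg=0x2A
After byte 2 (0x19): reg=0x99
After byte 3 (0xF8): reg=0x20
After byte 4 (0xB7): reg=0xEC
After byte 5 (0xE2): reg=0x2A
After byte 6 (0x6B): reg=0xC0

Answer: 0xC0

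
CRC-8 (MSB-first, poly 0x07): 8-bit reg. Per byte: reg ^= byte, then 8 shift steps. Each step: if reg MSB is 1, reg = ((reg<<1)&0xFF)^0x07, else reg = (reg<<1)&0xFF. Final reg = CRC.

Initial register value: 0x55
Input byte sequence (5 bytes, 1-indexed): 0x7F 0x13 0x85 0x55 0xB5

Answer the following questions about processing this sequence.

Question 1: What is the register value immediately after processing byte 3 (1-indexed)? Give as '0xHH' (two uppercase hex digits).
Answer: 0x3E

Derivation:
After byte 1 (0x7F): reg=0xD6
After byte 2 (0x13): reg=0x55
After byte 3 (0x85): reg=0x3E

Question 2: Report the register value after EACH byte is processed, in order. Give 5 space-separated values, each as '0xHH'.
0xD6 0x55 0x3E 0x16 0x60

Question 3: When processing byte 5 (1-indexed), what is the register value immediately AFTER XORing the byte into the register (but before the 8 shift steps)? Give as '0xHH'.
Register before byte 5: 0x16
Byte 5: 0xB5
0x16 XOR 0xB5 = 0xA3

Answer: 0xA3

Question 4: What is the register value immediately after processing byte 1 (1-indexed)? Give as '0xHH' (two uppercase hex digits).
After byte 1 (0x7F): reg=0xD6

Answer: 0xD6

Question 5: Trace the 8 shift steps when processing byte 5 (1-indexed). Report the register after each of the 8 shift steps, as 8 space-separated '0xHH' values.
After byte 1 (0x7F): reg=0xD6
After byte 2 (0x13): reg=0x55
After byte 3 (0x85): reg=0x3E
After byte 4 (0x55): reg=0x16
Register before byte 5: 0x16
After XOR with byte 0xB5: 0xA3

Answer: 0x41 0x82 0x03 0x06 0x0C 0x18 0x30 0x60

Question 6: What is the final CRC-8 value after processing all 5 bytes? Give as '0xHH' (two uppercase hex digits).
After byte 1 (0x7F): reg=0xD6
After byte 2 (0x13): reg=0x55
After byte 3 (0x85): reg=0x3E
After byte 4 (0x55): reg=0x16
After byte 5 (0xB5): reg=0x60

Answer: 0x60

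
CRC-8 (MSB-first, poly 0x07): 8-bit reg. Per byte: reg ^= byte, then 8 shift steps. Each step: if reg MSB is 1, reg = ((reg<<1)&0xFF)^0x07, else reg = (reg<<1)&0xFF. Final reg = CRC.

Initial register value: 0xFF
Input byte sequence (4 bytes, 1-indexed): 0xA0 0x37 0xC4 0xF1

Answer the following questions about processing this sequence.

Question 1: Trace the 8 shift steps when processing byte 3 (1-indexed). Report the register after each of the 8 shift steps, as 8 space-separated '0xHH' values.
Answer: 0x1B 0x36 0x6C 0xD8 0xB7 0x69 0xD2 0xA3

Derivation:
After byte 1 (0xA0): reg=0x9A
After byte 2 (0x37): reg=0x4A
Register before byte 3: 0x4A
After XOR with byte 0xC4: 0x8E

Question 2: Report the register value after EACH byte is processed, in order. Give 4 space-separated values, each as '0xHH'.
0x9A 0x4A 0xA3 0xB9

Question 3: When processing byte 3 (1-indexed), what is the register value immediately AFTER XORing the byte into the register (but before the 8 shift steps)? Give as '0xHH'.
Answer: 0x8E

Derivation:
Register before byte 3: 0x4A
Byte 3: 0xC4
0x4A XOR 0xC4 = 0x8E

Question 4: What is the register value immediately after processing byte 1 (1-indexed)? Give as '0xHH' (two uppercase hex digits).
Answer: 0x9A

Derivation:
After byte 1 (0xA0): reg=0x9A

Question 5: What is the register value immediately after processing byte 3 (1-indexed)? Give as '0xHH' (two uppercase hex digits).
After byte 1 (0xA0): reg=0x9A
After byte 2 (0x37): reg=0x4A
After byte 3 (0xC4): reg=0xA3

Answer: 0xA3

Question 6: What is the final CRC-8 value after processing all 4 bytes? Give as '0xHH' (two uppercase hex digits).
After byte 1 (0xA0): reg=0x9A
After byte 2 (0x37): reg=0x4A
After byte 3 (0xC4): reg=0xA3
After byte 4 (0xF1): reg=0xB9

Answer: 0xB9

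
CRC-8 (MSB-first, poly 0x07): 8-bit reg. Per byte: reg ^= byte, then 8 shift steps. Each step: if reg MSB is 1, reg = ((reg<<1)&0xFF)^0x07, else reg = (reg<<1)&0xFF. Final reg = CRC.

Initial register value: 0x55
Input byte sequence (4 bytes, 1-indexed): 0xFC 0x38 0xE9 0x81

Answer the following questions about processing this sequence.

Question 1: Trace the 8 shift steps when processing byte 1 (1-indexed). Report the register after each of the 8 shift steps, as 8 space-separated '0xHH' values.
Answer: 0x55 0xAA 0x53 0xA6 0x4B 0x96 0x2B 0x56

Derivation:
Register before byte 1: 0x55
After XOR with byte 0xFC: 0xA9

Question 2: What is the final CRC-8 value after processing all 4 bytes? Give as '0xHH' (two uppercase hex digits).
Answer: 0x99

Derivation:
After byte 1 (0xFC): reg=0x56
After byte 2 (0x38): reg=0x0D
After byte 3 (0xE9): reg=0xB2
After byte 4 (0x81): reg=0x99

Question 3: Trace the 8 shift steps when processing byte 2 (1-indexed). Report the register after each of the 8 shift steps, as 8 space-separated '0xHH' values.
After byte 1 (0xFC): reg=0x56
Register before byte 2: 0x56
After XOR with byte 0x38: 0x6E

Answer: 0xDC 0xBF 0x79 0xF2 0xE3 0xC1 0x85 0x0D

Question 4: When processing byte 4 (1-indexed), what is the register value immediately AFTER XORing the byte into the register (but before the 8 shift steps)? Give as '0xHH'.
Register before byte 4: 0xB2
Byte 4: 0x81
0xB2 XOR 0x81 = 0x33

Answer: 0x33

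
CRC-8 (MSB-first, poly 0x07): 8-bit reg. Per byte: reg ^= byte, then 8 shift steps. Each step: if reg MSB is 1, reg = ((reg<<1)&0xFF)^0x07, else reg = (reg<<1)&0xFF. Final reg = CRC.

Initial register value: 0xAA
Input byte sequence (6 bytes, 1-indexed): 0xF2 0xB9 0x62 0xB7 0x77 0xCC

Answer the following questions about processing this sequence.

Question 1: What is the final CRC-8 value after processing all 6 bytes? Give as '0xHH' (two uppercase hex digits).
After byte 1 (0xF2): reg=0x8F
After byte 2 (0xB9): reg=0x82
After byte 3 (0x62): reg=0xAE
After byte 4 (0xB7): reg=0x4F
After byte 5 (0x77): reg=0xA8
After byte 6 (0xCC): reg=0x3B

Answer: 0x3B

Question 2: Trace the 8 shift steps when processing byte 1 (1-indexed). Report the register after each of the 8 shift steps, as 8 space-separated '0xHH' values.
Register before byte 1: 0xAA
After XOR with byte 0xF2: 0x58

Answer: 0xB0 0x67 0xCE 0x9B 0x31 0x62 0xC4 0x8F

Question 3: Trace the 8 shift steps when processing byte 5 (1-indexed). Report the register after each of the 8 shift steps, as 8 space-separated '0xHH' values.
After byte 1 (0xF2): reg=0x8F
After byte 2 (0xB9): reg=0x82
After byte 3 (0x62): reg=0xAE
After byte 4 (0xB7): reg=0x4F
Register before byte 5: 0x4F
After XOR with byte 0x77: 0x38

Answer: 0x70 0xE0 0xC7 0x89 0x15 0x2A 0x54 0xA8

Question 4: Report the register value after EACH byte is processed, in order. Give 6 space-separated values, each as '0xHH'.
0x8F 0x82 0xAE 0x4F 0xA8 0x3B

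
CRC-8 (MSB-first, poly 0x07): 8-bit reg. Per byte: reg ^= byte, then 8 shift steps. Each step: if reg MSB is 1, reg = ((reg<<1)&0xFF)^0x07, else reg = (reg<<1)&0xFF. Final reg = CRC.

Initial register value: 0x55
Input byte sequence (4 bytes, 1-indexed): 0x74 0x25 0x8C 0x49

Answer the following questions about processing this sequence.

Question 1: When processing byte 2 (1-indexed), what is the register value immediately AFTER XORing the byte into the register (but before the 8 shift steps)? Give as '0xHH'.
Answer: 0xC2

Derivation:
Register before byte 2: 0xE7
Byte 2: 0x25
0xE7 XOR 0x25 = 0xC2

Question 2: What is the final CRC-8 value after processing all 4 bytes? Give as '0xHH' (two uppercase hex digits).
Answer: 0xE9

Derivation:
After byte 1 (0x74): reg=0xE7
After byte 2 (0x25): reg=0x40
After byte 3 (0x8C): reg=0x6A
After byte 4 (0x49): reg=0xE9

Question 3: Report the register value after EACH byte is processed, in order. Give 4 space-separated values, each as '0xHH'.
0xE7 0x40 0x6A 0xE9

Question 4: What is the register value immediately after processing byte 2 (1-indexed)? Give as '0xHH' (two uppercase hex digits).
Answer: 0x40

Derivation:
After byte 1 (0x74): reg=0xE7
After byte 2 (0x25): reg=0x40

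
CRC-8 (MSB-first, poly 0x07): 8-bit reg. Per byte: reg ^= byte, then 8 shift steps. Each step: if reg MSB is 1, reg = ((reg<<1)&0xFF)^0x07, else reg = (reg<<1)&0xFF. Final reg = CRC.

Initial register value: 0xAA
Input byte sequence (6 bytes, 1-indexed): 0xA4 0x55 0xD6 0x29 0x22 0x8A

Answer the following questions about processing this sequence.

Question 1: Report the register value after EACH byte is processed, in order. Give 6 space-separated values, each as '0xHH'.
0x2A 0x7A 0x4D 0x3B 0x4F 0x55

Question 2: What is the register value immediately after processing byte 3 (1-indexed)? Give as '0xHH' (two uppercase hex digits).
Answer: 0x4D

Derivation:
After byte 1 (0xA4): reg=0x2A
After byte 2 (0x55): reg=0x7A
After byte 3 (0xD6): reg=0x4D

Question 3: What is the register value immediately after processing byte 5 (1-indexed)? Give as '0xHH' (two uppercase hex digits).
Answer: 0x4F

Derivation:
After byte 1 (0xA4): reg=0x2A
After byte 2 (0x55): reg=0x7A
After byte 3 (0xD6): reg=0x4D
After byte 4 (0x29): reg=0x3B
After byte 5 (0x22): reg=0x4F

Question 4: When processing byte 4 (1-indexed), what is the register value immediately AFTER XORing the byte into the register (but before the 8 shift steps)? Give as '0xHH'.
Answer: 0x64

Derivation:
Register before byte 4: 0x4D
Byte 4: 0x29
0x4D XOR 0x29 = 0x64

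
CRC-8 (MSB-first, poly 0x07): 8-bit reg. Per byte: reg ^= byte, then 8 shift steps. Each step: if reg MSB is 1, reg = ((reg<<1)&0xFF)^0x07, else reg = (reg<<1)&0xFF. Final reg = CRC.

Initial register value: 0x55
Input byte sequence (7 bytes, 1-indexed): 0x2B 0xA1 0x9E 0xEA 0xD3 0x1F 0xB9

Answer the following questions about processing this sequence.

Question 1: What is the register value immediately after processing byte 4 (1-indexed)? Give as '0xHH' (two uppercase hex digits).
Answer: 0x7A

Derivation:
After byte 1 (0x2B): reg=0x7D
After byte 2 (0xA1): reg=0x1A
After byte 3 (0x9E): reg=0x95
After byte 4 (0xEA): reg=0x7A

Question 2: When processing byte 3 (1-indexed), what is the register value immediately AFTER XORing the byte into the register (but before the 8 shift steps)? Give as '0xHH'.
Register before byte 3: 0x1A
Byte 3: 0x9E
0x1A XOR 0x9E = 0x84

Answer: 0x84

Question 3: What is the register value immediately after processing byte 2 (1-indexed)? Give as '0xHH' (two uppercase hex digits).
Answer: 0x1A

Derivation:
After byte 1 (0x2B): reg=0x7D
After byte 2 (0xA1): reg=0x1A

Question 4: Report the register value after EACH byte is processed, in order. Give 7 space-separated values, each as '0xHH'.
0x7D 0x1A 0x95 0x7A 0x56 0xF8 0xC0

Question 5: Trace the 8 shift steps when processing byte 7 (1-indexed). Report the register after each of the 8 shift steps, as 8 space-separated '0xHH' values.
After byte 1 (0x2B): reg=0x7D
After byte 2 (0xA1): reg=0x1A
After byte 3 (0x9E): reg=0x95
After byte 4 (0xEA): reg=0x7A
After byte 5 (0xD3): reg=0x56
After byte 6 (0x1F): reg=0xF8
Register before byte 7: 0xF8
After XOR with byte 0xB9: 0x41

Answer: 0x82 0x03 0x06 0x0C 0x18 0x30 0x60 0xC0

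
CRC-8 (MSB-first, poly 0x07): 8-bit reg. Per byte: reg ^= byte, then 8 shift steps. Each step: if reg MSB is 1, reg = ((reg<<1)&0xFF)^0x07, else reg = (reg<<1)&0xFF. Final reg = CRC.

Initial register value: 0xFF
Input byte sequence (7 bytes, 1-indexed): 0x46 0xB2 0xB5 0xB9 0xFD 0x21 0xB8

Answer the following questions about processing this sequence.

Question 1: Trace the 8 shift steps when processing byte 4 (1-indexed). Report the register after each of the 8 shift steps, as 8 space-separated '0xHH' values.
After byte 1 (0x46): reg=0x26
After byte 2 (0xB2): reg=0xE5
After byte 3 (0xB5): reg=0xB7
Register before byte 4: 0xB7
After XOR with byte 0xB9: 0x0E

Answer: 0x1C 0x38 0x70 0xE0 0xC7 0x89 0x15 0x2A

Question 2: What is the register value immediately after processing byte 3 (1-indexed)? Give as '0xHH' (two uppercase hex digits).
Answer: 0xB7

Derivation:
After byte 1 (0x46): reg=0x26
After byte 2 (0xB2): reg=0xE5
After byte 3 (0xB5): reg=0xB7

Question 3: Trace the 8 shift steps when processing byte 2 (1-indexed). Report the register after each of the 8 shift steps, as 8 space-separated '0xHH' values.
Answer: 0x2F 0x5E 0xBC 0x7F 0xFE 0xFB 0xF1 0xE5

Derivation:
After byte 1 (0x46): reg=0x26
Register before byte 2: 0x26
After XOR with byte 0xB2: 0x94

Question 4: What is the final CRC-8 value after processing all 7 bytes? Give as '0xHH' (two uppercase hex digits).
After byte 1 (0x46): reg=0x26
After byte 2 (0xB2): reg=0xE5
After byte 3 (0xB5): reg=0xB7
After byte 4 (0xB9): reg=0x2A
After byte 5 (0xFD): reg=0x2B
After byte 6 (0x21): reg=0x36
After byte 7 (0xB8): reg=0xA3

Answer: 0xA3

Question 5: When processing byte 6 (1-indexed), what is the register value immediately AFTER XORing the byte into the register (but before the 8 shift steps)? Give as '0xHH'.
Answer: 0x0A

Derivation:
Register before byte 6: 0x2B
Byte 6: 0x21
0x2B XOR 0x21 = 0x0A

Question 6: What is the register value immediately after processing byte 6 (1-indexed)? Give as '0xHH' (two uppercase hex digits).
After byte 1 (0x46): reg=0x26
After byte 2 (0xB2): reg=0xE5
After byte 3 (0xB5): reg=0xB7
After byte 4 (0xB9): reg=0x2A
After byte 5 (0xFD): reg=0x2B
After byte 6 (0x21): reg=0x36

Answer: 0x36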